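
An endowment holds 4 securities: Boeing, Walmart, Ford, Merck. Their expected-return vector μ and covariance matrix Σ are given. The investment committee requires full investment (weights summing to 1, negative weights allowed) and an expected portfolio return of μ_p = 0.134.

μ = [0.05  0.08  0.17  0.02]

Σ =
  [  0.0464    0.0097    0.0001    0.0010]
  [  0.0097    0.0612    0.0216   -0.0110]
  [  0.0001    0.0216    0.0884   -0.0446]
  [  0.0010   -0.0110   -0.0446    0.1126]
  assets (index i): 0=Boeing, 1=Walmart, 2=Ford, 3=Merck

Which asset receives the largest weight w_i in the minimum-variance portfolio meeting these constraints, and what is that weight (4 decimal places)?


u=Σ⁻¹μ = [0.9370  0.5278  2.3801  1.1636]
v=Σ⁻¹𝟙 = [19.0162  10.2526  17.1045  16.4887]
a=μᵀu=0.516968  b=𝟙ᵀu=5.008553  c=𝟙ᵀv=62.861936  D=ac−b²=7.412002
λ₁=(c·0.134−b)/D = (62.861936·0.134−5.008553)/7.412002 = 0.460732
λ₂=(a−b·0.134)/D = (0.516968−5.008553·0.134)/7.412002 = -0.020801
w* = 0.460732·u + -0.020801·v:
  w_0 = 0.460732·0.9370 + -0.020801·19.0162 = 0.0362  (Boeing)
  w_1 = 0.460732·0.5278 + -0.020801·10.2526 = 0.0299  (Walmart)
  w_2 = 0.460732·2.3801 + -0.020801·17.1045 = 0.7408  (Ford)
  w_3 = 0.460732·1.1636 + -0.020801·16.4887 = 0.1931  (Merck)
Σw_i=1.0000  μᵀw=0.1340
σ²=wᵀΣw=λ₁·μ_p+λ₂ = 0.460732·0.134 + -0.020801 = 0.040937 ≈ 0.0409

Ford (0.7408)


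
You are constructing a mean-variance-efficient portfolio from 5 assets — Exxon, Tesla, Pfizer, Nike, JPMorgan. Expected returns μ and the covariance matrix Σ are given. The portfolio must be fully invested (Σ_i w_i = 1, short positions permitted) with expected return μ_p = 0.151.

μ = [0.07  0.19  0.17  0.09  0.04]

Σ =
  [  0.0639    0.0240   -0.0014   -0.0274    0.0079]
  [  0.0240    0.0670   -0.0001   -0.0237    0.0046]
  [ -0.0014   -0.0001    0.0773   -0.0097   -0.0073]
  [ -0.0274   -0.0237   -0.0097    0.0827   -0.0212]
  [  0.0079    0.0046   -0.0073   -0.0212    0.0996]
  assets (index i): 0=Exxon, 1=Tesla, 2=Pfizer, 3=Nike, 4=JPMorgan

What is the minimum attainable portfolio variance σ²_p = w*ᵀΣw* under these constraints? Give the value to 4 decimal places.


0.0161

u=Σ⁻¹μ = [1.0104  3.4662  2.6907  2.9869  0.9943]
v=Σ⁻¹𝟙 = [20.5569  17.1181  18.5342  29.9160  15.3452]
a=μᵀu=1.495315  b=𝟙ᵀu=11.148487  c=𝟙ᵀv=101.470425  D=ac−b²=27.441480
λ₁=(c·0.151−b)/D = (101.470425·0.151−11.148487)/27.441480 = 0.152089
λ₂=(a−b·0.151)/D = (1.495315−11.148487·0.151)/27.441480 = -0.006855
w* = 0.152089·u + -0.006855·v:
  w_0 = 0.152089·1.0104 + -0.006855·20.5569 = 0.0128  (Exxon)
  w_1 = 0.152089·3.4662 + -0.006855·17.1181 = 0.4098  (Tesla)
  w_2 = 0.152089·2.6907 + -0.006855·18.5342 = 0.2822  (Pfizer)
  w_3 = 0.152089·2.9869 + -0.006855·29.9160 = 0.2492  (Nike)
  w_4 = 0.152089·0.9943 + -0.006855·15.3452 = 0.0460  (JPMorgan)
Σw_i=1.0000  μᵀw=0.1510
σ²=wᵀΣw=λ₁·μ_p+λ₂ = 0.152089·0.151 + -0.006855 = 0.016111 ≈ 0.0161


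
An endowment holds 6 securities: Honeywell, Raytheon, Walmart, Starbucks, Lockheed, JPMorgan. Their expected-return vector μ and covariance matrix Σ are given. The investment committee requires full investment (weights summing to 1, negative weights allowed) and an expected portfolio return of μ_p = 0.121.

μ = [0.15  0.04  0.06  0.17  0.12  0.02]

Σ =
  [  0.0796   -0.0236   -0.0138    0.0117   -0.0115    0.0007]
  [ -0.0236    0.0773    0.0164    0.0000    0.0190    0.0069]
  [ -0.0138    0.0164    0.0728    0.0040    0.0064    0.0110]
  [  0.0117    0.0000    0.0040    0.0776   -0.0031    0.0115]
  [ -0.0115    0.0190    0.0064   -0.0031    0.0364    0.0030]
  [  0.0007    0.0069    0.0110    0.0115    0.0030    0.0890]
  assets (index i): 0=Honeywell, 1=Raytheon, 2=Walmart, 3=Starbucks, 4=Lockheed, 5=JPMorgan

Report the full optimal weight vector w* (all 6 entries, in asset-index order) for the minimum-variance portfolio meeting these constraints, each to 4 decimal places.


0.2477  0.0628  0.1155  0.1643  0.3828  0.0269

p=Σ⁻¹μ = [2.3477  0.0921  0.8285  1.9996  4.0395  -0.2978]
q=Σ⁻¹𝟙 = [19.7756  9.2710  11.4679  9.3861  27.1022  6.8179]
a=μᵀp=1.224252  b=𝟙ᵀp=9.009516  c=𝟙ᵀq=83.820689  D=ac−b²=21.446291
λ₁=(c·0.121−b)/D = (83.820689·0.121−9.009516)/21.446291 = 0.052820
λ₂=(a−b·0.121)/D = (1.224252−9.009516·0.121)/21.446291 = 0.006253
w* = 0.052820·p + 0.006253·q:
  w_0 = 0.052820·2.3477 + 0.006253·19.7756 = 0.2477  (Honeywell)
  w_1 = 0.052820·0.0921 + 0.006253·9.2710 = 0.0628  (Raytheon)
  w_2 = 0.052820·0.8285 + 0.006253·11.4679 = 0.1155  (Walmart)
  w_3 = 0.052820·1.9996 + 0.006253·9.3861 = 0.1643  (Starbucks)
  w_4 = 0.052820·4.0395 + 0.006253·27.1022 = 0.3828  (Lockheed)
  w_5 = 0.052820·-0.2978 + 0.006253·6.8179 = 0.0269  (JPMorgan)
Σw_i=1.0000  μᵀw=0.1210
σ²=wᵀΣw=λ₁·μ_p+λ₂ = 0.052820·0.121 + 0.006253 = 0.012644 ≈ 0.0126


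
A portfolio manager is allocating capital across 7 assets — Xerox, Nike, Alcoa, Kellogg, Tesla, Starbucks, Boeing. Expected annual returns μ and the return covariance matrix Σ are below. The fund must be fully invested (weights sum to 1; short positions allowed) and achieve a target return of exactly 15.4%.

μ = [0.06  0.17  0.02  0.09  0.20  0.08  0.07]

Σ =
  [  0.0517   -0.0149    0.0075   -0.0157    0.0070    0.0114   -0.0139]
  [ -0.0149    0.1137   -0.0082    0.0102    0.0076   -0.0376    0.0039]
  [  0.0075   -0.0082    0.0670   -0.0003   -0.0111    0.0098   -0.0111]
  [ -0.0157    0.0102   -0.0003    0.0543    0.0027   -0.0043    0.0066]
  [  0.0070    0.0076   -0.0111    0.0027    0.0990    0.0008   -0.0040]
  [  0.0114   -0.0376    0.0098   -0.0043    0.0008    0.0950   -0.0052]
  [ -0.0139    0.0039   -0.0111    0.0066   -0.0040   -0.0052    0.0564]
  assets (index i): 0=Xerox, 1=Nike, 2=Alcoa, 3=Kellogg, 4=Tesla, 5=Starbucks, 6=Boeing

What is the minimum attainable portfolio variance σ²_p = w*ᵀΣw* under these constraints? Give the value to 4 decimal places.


x=Σ⁻¹μ = [2.0582  1.9629  0.7046  1.6921  1.8185  1.4600  1.8169]
y=Σ⁻¹𝟙 = [30.8970  15.0147  17.4382  21.9430  9.1054  13.3595  27.0486]
a=μᵀx=1.231238  b=𝟙ᵀx=11.513198  c=𝟙ᵀy=134.806515  D=ac−b²=33.425130
λ₁=(c·0.154−b)/D = (134.806515·0.154−11.513198)/33.425130 = 0.276648
λ₂=(a−b·0.154)/D = (1.231238−11.513198·0.154)/33.425130 = -0.016209
w* = 0.276648·x + -0.016209·y:
  w_0 = 0.276648·2.0582 + -0.016209·30.8970 = 0.0686  (Xerox)
  w_1 = 0.276648·1.9629 + -0.016209·15.0147 = 0.2996  (Nike)
  w_2 = 0.276648·0.7046 + -0.016209·17.4382 = -0.0877  (Alcoa)
  w_3 = 0.276648·1.6921 + -0.016209·21.9430 = 0.1124  (Kellogg)
  w_4 = 0.276648·1.8185 + -0.016209·9.1054 = 0.3555  (Tesla)
  w_5 = 0.276648·1.4600 + -0.016209·13.3595 = 0.1874  (Starbucks)
  w_6 = 0.276648·1.8169 + -0.016209·27.0486 = 0.0642  (Boeing)
Σw_i=1.0000  μᵀw=0.1540
σ²=wᵀΣw=λ₁·μ_p+λ₂ = 0.276648·0.154 + -0.016209 = 0.026395 ≈ 0.0264

0.0264


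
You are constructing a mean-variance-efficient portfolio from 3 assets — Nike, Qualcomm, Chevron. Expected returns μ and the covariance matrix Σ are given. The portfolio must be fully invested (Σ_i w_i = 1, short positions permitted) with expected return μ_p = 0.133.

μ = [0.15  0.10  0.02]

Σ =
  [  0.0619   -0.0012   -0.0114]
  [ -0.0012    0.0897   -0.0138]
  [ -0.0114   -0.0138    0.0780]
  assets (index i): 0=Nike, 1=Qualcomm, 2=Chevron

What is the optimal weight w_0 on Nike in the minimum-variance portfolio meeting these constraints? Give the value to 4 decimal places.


0.7046

u=Σ⁻¹μ = [2.6073  1.2827  0.8644]
v=Σ⁻¹𝟙 = [19.7877  14.2173  18.2279]
a=μᵀu=0.536657  b=𝟙ᵀu=4.754444  c=𝟙ᵀv=52.232924  D=ac−b²=5.426441
λ₁=(c·0.133−b)/D = (52.232924·0.133−4.754444)/5.426441 = 0.404047
λ₂=(a−b·0.133)/D = (0.536657−4.754444·0.133)/5.426441 = -0.017633
w* = 0.404047·u + -0.017633·v:
  w_0 = 0.404047·2.6073 + -0.017633·19.7877 = 0.7046  (Nike)
  w_1 = 0.404047·1.2827 + -0.017633·14.2173 = 0.2676  (Qualcomm)
  w_2 = 0.404047·0.8644 + -0.017633·18.2279 = 0.0279  (Chevron)
Σw_i=1.0000  μᵀw=0.1330
σ²=wᵀΣw=λ₁·μ_p+λ₂ = 0.404047·0.133 + -0.017633 = 0.036105 ≈ 0.0361


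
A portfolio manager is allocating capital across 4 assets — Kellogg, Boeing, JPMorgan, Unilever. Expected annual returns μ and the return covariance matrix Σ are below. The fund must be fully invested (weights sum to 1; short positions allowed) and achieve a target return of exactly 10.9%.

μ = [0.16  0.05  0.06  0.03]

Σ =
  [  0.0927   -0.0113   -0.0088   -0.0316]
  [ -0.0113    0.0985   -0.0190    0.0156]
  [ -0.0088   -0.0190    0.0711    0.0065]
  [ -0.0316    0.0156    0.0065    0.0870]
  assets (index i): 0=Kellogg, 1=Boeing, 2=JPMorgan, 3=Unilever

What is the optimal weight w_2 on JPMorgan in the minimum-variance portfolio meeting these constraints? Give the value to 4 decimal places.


0.2013

x=Σ⁻¹μ = [2.2651  0.8677  1.2723  0.9169]
y=Σ⁻¹𝟙 = [19.2182  13.6589  18.7564  14.6241]
a=μᵀx=0.509644  b=𝟙ᵀx=5.321961  c=𝟙ᵀy=66.257616  D=ac−b²=5.444523
λ₁=(c·0.109−b)/D = (66.257616·0.109−5.321961)/5.444523 = 0.348996
λ₂=(a−b·0.109)/D = (0.509644−5.321961·0.109)/5.444523 = -0.012940
w* = 0.348996·x + -0.012940·y:
  w_0 = 0.348996·2.2651 + -0.012940·19.2182 = 0.5418  (Kellogg)
  w_1 = 0.348996·0.8677 + -0.012940·13.6589 = 0.1261  (Boeing)
  w_2 = 0.348996·1.2723 + -0.012940·18.7564 = 0.2013  (JPMorgan)
  w_3 = 0.348996·0.9169 + -0.012940·14.6241 = 0.1308  (Unilever)
Σw_i=1.0000  μᵀw=0.1090
σ²=wᵀΣw=λ₁·μ_p+λ₂ = 0.348996·0.109 + -0.012940 = 0.025101 ≈ 0.0251


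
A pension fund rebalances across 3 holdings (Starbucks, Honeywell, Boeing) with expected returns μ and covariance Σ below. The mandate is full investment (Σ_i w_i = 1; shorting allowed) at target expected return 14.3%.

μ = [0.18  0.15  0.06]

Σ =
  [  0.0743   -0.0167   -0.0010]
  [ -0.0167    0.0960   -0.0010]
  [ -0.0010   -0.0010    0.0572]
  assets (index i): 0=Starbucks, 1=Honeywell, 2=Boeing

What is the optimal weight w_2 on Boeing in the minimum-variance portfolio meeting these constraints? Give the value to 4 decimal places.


0.2267

p=Σ⁻¹μ = [2.9054  2.0797  1.1361]
q=Σ⁻¹𝟙 = [16.7393  13.5162  18.0115]
a=μᵀp=0.903092  b=𝟙ᵀp=6.121203  c=𝟙ᵀq=48.267028  D=ac−b²=6.120433
λ₁=(c·0.143−b)/D = (48.267028·0.143−6.121203)/6.120433 = 0.127602
λ₂=(a−b·0.143)/D = (0.903092−6.121203·0.143)/6.120433 = 0.004536
w* = 0.127602·p + 0.004536·q:
  w_0 = 0.127602·2.9054 + 0.004536·16.7393 = 0.4467  (Starbucks)
  w_1 = 0.127602·2.0797 + 0.004536·13.5162 = 0.3267  (Honeywell)
  w_2 = 0.127602·1.1361 + 0.004536·18.0115 = 0.2267  (Boeing)
Σw_i=1.0000  μᵀw=0.1430
σ²=wᵀΣw=λ₁·μ_p+λ₂ = 0.127602·0.143 + 0.004536 = 0.022783 ≈ 0.0228


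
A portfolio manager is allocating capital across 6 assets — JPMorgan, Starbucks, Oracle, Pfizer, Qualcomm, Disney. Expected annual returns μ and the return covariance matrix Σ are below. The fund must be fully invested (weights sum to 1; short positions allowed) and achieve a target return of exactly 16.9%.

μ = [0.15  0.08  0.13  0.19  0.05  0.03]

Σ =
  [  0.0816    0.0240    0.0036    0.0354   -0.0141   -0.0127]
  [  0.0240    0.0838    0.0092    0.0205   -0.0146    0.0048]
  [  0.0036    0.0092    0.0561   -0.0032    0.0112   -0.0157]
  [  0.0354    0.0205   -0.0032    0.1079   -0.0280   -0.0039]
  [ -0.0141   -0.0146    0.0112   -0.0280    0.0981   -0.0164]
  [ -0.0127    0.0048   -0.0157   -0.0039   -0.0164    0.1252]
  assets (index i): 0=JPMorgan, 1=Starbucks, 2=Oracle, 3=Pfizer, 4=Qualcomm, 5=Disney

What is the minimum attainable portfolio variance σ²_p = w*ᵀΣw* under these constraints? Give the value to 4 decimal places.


0.0412

g=Σ⁻¹μ = [1.3001  0.0439  2.3512  1.7028  1.0639  0.8571]
h=Σ⁻¹𝟙 = [10.0559  6.7517  17.2106  9.7441  15.6775  13.2638]
a=μᵀg=0.906633  b=𝟙ᵀg=7.319066  c=𝟙ᵀh=72.703580  D=ac−b²=12.346702
λ₁=(c·0.169−b)/D = (72.703580·0.169−7.319066)/12.346702 = 0.402362
λ₂=(a−b·0.169)/D = (0.906633−7.319066·0.169)/12.346702 = -0.026751
w* = 0.402362·g + -0.026751·h:
  w_0 = 0.402362·1.3001 + -0.026751·10.0559 = 0.2541  (JPMorgan)
  w_1 = 0.402362·0.0439 + -0.026751·6.7517 = -0.1630  (Starbucks)
  w_2 = 0.402362·2.3512 + -0.026751·17.2106 = 0.4856  (Oracle)
  w_3 = 0.402362·1.7028 + -0.026751·9.7441 = 0.4245  (Pfizer)
  w_4 = 0.402362·1.0639 + -0.026751·15.6775 = 0.0087  (Qualcomm)
  w_5 = 0.402362·0.8571 + -0.026751·13.2638 = -0.0100  (Disney)
Σw_i=1.0000  μᵀw=0.1690
σ²=wᵀΣw=λ₁·μ_p+λ₂ = 0.402362·0.169 + -0.026751 = 0.041248 ≈ 0.0412


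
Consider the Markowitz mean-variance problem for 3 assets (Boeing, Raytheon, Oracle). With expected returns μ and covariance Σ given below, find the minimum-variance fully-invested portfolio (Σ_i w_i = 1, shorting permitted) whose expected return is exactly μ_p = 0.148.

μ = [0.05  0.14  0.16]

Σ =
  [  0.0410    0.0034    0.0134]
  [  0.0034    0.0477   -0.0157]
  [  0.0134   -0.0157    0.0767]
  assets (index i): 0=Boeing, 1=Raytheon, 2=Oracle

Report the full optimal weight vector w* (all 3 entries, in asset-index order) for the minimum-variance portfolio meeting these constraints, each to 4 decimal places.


0.0051  0.5721  0.4229

g=Σ⁻¹μ = [-0.0478  3.8898  2.8906]
h=Σ⁻¹𝟙 = [17.4274  24.6736  15.0437]
a=μᵀg=1.004688  b=𝟙ᵀg=6.732665  c=𝟙ᵀh=57.144717  D=ac−b²=12.083819
λ₁=(c·0.148−b)/D = (57.144717·0.148−6.732665)/12.083819 = 0.142732
λ₂=(a−b·0.148)/D = (1.004688−6.732665·0.148)/12.083819 = 0.000683
w* = 0.142732·g + 0.000683·h:
  w_0 = 0.142732·-0.0478 + 0.000683·17.4274 = 0.0051  (Boeing)
  w_1 = 0.142732·3.8898 + 0.000683·24.6736 = 0.5721  (Raytheon)
  w_2 = 0.142732·2.8906 + 0.000683·15.0437 = 0.4229  (Oracle)
Σw_i=1.0000  μᵀw=0.1480
σ²=wᵀΣw=λ₁·μ_p+λ₂ = 0.142732·0.148 + 0.000683 = 0.021807 ≈ 0.0218


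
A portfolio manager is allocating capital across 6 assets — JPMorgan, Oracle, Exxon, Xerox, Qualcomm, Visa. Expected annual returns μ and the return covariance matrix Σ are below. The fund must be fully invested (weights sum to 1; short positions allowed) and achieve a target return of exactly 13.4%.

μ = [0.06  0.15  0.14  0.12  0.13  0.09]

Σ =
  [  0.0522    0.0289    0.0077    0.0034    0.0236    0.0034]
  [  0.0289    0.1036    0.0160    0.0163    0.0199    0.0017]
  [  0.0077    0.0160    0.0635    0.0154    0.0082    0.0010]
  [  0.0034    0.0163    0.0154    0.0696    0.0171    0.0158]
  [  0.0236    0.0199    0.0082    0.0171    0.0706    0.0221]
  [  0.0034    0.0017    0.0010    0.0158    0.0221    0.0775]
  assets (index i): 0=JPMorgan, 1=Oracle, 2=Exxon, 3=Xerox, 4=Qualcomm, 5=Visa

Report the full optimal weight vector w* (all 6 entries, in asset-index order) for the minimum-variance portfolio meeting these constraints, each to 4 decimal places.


-0.0510  0.1928  0.3478  0.1504  0.2249  0.1351

g=Σ⁻¹μ = [-0.1696  0.9068  1.6707  0.7370  1.0585  0.6752]
h=Σ⁻¹𝟙 = [14.0007  2.1261  11.1125  7.8671  2.6390  9.7426]
a=μᵀg=0.646565  b=𝟙ᵀg=4.878659  c=𝟙ᵀh=47.487941  D=ac−b²=6.902735
λ₁=(c·0.134−b)/D = (47.487941·0.134−4.878659)/6.902735 = 0.215092
λ₂=(a−b·0.134)/D = (0.646565−4.878659·0.134)/6.902735 = -0.001039
w* = 0.215092·g + -0.001039·h:
  w_0 = 0.215092·-0.1696 + -0.001039·14.0007 = -0.0510  (JPMorgan)
  w_1 = 0.215092·0.9068 + -0.001039·2.1261 = 0.1928  (Oracle)
  w_2 = 0.215092·1.6707 + -0.001039·11.1125 = 0.3478  (Exxon)
  w_3 = 0.215092·0.7370 + -0.001039·7.8671 = 0.1504  (Xerox)
  w_4 = 0.215092·1.0585 + -0.001039·2.6390 = 0.2249  (Qualcomm)
  w_5 = 0.215092·0.6752 + -0.001039·9.7426 = 0.1351  (Visa)
Σw_i=1.0000  μᵀw=0.1340
σ²=wᵀΣw=λ₁·μ_p+λ₂ = 0.215092·0.134 + -0.001039 = 0.027783 ≈ 0.0278


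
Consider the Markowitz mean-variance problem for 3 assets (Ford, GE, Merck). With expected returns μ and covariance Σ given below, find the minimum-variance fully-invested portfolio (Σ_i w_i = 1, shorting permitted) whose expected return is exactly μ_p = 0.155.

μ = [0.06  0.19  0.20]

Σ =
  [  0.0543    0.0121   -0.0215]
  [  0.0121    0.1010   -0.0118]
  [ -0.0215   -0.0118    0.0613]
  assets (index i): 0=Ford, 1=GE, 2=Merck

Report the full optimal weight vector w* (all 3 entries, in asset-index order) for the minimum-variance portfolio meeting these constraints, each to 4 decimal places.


0.3062  0.2130  0.4807

p=Σ⁻¹μ = [2.4225  2.1191  4.5202]
q=Σ⁻¹𝟙 = [27.2040  9.8848  27.7574]
a=μᵀp=1.452020  b=𝟙ᵀp=9.061834  c=𝟙ᵀq=64.846208  D=ac−b²=12.041165
λ₁=(c·0.155−b)/D = (64.846208·0.155−9.061834)/12.041165 = 0.082162
λ₂=(a−b·0.155)/D = (1.452020−9.061834·0.155)/12.041165 = 0.003939
w* = 0.082162·p + 0.003939·q:
  w_0 = 0.082162·2.4225 + 0.003939·27.2040 = 0.3062  (Ford)
  w_1 = 0.082162·2.1191 + 0.003939·9.8848 = 0.2130  (GE)
  w_2 = 0.082162·4.5202 + 0.003939·27.7574 = 0.4807  (Merck)
Σw_i=1.0000  μᵀw=0.1550
σ²=wᵀΣw=λ₁·μ_p+λ₂ = 0.082162·0.155 + 0.003939 = 0.016675 ≈ 0.0167


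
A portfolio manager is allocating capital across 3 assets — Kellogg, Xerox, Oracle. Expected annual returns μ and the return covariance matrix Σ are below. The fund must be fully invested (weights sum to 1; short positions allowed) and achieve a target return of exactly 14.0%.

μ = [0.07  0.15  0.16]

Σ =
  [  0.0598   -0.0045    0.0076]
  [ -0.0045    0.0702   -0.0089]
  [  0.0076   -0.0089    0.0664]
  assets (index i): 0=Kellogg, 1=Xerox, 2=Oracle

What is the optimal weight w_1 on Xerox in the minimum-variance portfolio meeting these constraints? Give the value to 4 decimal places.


g=Σ⁻¹μ = [1.0269  2.5363  2.6321]
h=Σ⁻¹𝟙 = [16.0456  17.2431  15.5349]
a=μᵀg=0.873454  b=𝟙ᵀg=6.195242  c=𝟙ᵀh=48.823628  D=ac−b²=4.264141
λ₁=(c·0.140−b)/D = (48.823628·0.140−6.195242)/4.264141 = 0.150104
λ₂=(a−b·0.140)/D = (0.873454−6.195242·0.140)/4.264141 = 0.001435
w* = 0.150104·g + 0.001435·h:
  w_0 = 0.150104·1.0269 + 0.001435·16.0456 = 0.1772  (Kellogg)
  w_1 = 0.150104·2.5363 + 0.001435·17.2431 = 0.4055  (Xerox)
  w_2 = 0.150104·2.6321 + 0.001435·15.5349 = 0.4174  (Oracle)
Σw_i=1.0000  μᵀw=0.1400
σ²=wᵀΣw=λ₁·μ_p+λ₂ = 0.150104·0.140 + 0.001435 = 0.022450 ≈ 0.0224

0.4055


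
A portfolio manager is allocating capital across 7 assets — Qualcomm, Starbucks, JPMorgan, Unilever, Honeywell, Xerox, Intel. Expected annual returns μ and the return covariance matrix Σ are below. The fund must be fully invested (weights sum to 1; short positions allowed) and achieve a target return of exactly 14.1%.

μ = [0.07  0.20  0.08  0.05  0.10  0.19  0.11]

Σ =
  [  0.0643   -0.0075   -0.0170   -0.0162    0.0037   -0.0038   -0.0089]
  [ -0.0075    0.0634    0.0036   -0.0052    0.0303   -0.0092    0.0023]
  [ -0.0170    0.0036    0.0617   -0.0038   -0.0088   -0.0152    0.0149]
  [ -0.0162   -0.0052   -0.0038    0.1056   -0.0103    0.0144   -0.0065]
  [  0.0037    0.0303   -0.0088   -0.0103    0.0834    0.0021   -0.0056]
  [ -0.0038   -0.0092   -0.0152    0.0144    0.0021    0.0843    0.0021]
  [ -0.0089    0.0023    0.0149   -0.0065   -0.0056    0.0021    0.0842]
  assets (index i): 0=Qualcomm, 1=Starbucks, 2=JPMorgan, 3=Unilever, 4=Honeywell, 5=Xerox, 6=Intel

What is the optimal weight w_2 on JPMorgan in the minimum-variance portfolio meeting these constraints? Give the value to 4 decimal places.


0.1635

p=Σ⁻¹μ = [2.6842  3.7847  2.3680  0.8110  0.0492  3.0488  1.0576]
q=Σ⁻¹𝟙 = [30.5693  16.4540  27.4494  15.3029  9.7712  16.8487  11.2118]
a=μᵀp=1.875337  b=𝟙ᵀp=13.803408  c=𝟙ᵀq=127.607269  D=ac−b²=48.772517
λ₁=(c·0.141−b)/D = (127.607269·0.141−13.803408)/48.772517 = 0.085893
λ₂=(a−b·0.141)/D = (1.875337−13.803408·0.141)/48.772517 = -0.001455
w* = 0.085893·p + -0.001455·q:
  w_0 = 0.085893·2.6842 + -0.001455·30.5693 = 0.1861  (Qualcomm)
  w_1 = 0.085893·3.7847 + -0.001455·16.4540 = 0.3011  (Starbucks)
  w_2 = 0.085893·2.3680 + -0.001455·27.4494 = 0.1635  (JPMorgan)
  w_3 = 0.085893·0.8110 + -0.001455·15.3029 = 0.0474  (Unilever)
  w_4 = 0.085893·0.0492 + -0.001455·9.7712 = -0.0100  (Honeywell)
  w_5 = 0.085893·3.0488 + -0.001455·16.8487 = 0.2374  (Xerox)
  w_6 = 0.085893·1.0576 + -0.001455·11.2118 = 0.0745  (Intel)
Σw_i=1.0000  μᵀw=0.1410
σ²=wᵀΣw=λ₁·μ_p+λ₂ = 0.085893·0.141 + -0.001455 = 0.010656 ≈ 0.0107


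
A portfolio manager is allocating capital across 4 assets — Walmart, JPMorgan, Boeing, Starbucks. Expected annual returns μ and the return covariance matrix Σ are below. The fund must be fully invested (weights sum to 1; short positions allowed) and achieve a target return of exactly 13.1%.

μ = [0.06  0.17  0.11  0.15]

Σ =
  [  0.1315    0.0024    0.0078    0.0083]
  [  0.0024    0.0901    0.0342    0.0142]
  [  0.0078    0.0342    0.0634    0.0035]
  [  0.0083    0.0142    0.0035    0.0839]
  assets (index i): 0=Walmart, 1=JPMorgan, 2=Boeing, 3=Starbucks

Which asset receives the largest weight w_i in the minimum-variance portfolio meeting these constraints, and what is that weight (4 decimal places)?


g=Σ⁻¹μ = [0.2833  1.2934  0.9195  1.5025]
h=Σ⁻¹𝟙 = [6.1832  4.8673  11.8351  9.9898]
a=μᵀg=0.563406  b=𝟙ᵀg=3.998760  c=𝟙ᵀh=32.875360  D=ac−b²=2.532100
λ₁=(c·0.131−b)/D = (32.875360·0.131−3.998760)/2.532100 = 0.121604
λ₂=(a−b·0.131)/D = (0.563406−3.998760·0.131)/2.532100 = 0.015627
w* = 0.121604·g + 0.015627·h:
  w_0 = 0.121604·0.2833 + 0.015627·6.1832 = 0.1311  (Walmart)
  w_1 = 0.121604·1.2934 + 0.015627·4.8673 = 0.2333  (JPMorgan)
  w_2 = 0.121604·0.9195 + 0.015627·11.8351 = 0.2968  (Boeing)
  w_3 = 0.121604·1.5025 + 0.015627·9.9898 = 0.3388  (Starbucks)
Σw_i=1.0000  μᵀw=0.1310
σ²=wᵀΣw=λ₁·μ_p+λ₂ = 0.121604·0.131 + 0.015627 = 0.031557 ≈ 0.0316

Starbucks (0.3388)


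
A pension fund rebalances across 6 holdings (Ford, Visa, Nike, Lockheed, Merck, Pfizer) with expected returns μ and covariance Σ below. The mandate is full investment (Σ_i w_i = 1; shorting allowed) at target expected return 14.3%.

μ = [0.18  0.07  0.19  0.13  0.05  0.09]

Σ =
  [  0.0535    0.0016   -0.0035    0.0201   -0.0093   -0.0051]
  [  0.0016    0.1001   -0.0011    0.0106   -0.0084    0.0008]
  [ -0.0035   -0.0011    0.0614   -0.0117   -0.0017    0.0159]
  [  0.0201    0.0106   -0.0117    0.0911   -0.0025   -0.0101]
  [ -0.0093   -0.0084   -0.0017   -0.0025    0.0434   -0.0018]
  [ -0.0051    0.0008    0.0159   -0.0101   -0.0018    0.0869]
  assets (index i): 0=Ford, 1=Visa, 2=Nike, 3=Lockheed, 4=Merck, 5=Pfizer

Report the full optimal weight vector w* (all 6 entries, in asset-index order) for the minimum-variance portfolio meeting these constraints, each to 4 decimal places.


0.3110  0.0569  0.2952  0.0951  0.1795  0.0622

u=Σ⁻¹μ = [3.6159  0.7459  3.3856  1.1291  2.3021  0.8005]
v=Σ⁻¹𝟙 = [22.7101  11.4442  17.4695  8.9972  31.7918  11.2428]
a=μᵀu=1.680278  b=𝟙ᵀu=11.979192  c=𝟙ᵀv=103.655578  D=ac−b²=30.669175
λ₁=(c·0.143−b)/D = (103.655578·0.143−11.979192)/30.669175 = 0.092717
λ₂=(a−b·0.143)/D = (1.680278−11.979192·0.143)/30.669175 = -0.001068
w* = 0.092717·u + -0.001068·v:
  w_0 = 0.092717·3.6159 + -0.001068·22.7101 = 0.3110  (Ford)
  w_1 = 0.092717·0.7459 + -0.001068·11.4442 = 0.0569  (Visa)
  w_2 = 0.092717·3.3856 + -0.001068·17.4695 = 0.2952  (Nike)
  w_3 = 0.092717·1.1291 + -0.001068·8.9972 = 0.0951  (Lockheed)
  w_4 = 0.092717·2.3021 + -0.001068·31.7918 = 0.1795  (Merck)
  w_5 = 0.092717·0.8005 + -0.001068·11.2428 = 0.0622  (Pfizer)
Σw_i=1.0000  μᵀw=0.1430
σ²=wᵀΣw=λ₁·μ_p+λ₂ = 0.092717·0.143 + -0.001068 = 0.012191 ≈ 0.0122


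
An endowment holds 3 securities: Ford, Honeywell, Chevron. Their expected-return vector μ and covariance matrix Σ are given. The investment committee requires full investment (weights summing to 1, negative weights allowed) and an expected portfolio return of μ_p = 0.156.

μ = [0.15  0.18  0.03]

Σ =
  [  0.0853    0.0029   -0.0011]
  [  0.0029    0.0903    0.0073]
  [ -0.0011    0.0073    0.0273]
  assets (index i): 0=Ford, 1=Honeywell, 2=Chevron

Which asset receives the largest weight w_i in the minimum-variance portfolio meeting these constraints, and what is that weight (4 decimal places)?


u=Σ⁻¹μ = [1.7030  1.8850  0.6635]
v=Σ⁻¹𝟙 = [11.9075  7.8617  35.0076]
a=μᵀu=0.614654  b=𝟙ᵀu=4.251461  c=𝟙ᵀv=54.776819  D=ac−b²=15.593891
λ₁=(c·0.156−b)/D = (54.776819·0.156−4.251461)/15.593891 = 0.275346
λ₂=(a−b·0.156)/D = (0.614654−4.251461·0.156)/15.593891 = -0.003115
w* = 0.275346·u + -0.003115·v:
  w_0 = 0.275346·1.7030 + -0.003115·11.9075 = 0.4318  (Ford)
  w_1 = 0.275346·1.8850 + -0.003115·7.8617 = 0.4945  (Honeywell)
  w_2 = 0.275346·0.6635 + -0.003115·35.0076 = 0.0736  (Chevron)
Σw_i=1.0000  μᵀw=0.1560
σ²=wᵀΣw=λ₁·μ_p+λ₂ = 0.275346·0.156 + -0.003115 = 0.039839 ≈ 0.0398

Honeywell (0.4945)


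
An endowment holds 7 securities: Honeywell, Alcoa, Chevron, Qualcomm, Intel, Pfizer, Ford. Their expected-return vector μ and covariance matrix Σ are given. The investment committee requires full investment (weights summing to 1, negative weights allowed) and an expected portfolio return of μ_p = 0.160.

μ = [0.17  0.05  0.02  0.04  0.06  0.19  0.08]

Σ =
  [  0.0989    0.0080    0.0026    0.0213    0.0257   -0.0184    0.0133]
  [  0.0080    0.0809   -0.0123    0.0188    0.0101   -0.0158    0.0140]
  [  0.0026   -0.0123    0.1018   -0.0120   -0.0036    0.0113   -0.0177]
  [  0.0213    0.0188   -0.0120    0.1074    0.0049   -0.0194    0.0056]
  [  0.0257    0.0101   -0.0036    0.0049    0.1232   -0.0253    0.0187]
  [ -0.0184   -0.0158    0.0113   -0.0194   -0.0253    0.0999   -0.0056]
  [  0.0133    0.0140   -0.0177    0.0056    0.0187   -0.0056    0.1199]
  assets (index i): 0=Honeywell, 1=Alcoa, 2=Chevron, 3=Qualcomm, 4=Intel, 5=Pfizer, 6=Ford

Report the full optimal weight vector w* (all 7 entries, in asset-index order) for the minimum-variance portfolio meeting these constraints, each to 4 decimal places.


0.3591  0.0954  -0.0410  0.0168  0.0631  0.4546  0.0521

x=Σ⁻¹μ = [1.8879  0.7427  0.0774  0.2958  0.4863  2.5621  0.4125]
y=Σ⁻¹𝟙 = [6.7868  12.2765  11.9466  9.3255  7.9079  16.0563  6.9986]
a=μᵀx=0.920427  b=𝟙ᵀx=6.464595  c=𝟙ᵀy=71.298226  D=ac−b²=23.833814
λ₁=(c·0.160−b)/D = (71.298226·0.160−6.464595)/23.833814 = 0.207399
λ₂=(a−b·0.160)/D = (0.920427−6.464595·0.160)/23.833814 = -0.004779
w* = 0.207399·x + -0.004779·y:
  w_0 = 0.207399·1.8879 + -0.004779·6.7868 = 0.3591  (Honeywell)
  w_1 = 0.207399·0.7427 + -0.004779·12.2765 = 0.0954  (Alcoa)
  w_2 = 0.207399·0.0774 + -0.004779·11.9466 = -0.0410  (Chevron)
  w_3 = 0.207399·0.2958 + -0.004779·9.3255 = 0.0168  (Qualcomm)
  w_4 = 0.207399·0.4863 + -0.004779·7.9079 = 0.0631  (Intel)
  w_5 = 0.207399·2.5621 + -0.004779·16.0563 = 0.4546  (Pfizer)
  w_6 = 0.207399·0.4125 + -0.004779·6.9986 = 0.0521  (Ford)
Σw_i=1.0000  μᵀw=0.1600
σ²=wᵀΣw=λ₁·μ_p+λ₂ = 0.207399·0.160 + -0.004779 = 0.028405 ≈ 0.0284


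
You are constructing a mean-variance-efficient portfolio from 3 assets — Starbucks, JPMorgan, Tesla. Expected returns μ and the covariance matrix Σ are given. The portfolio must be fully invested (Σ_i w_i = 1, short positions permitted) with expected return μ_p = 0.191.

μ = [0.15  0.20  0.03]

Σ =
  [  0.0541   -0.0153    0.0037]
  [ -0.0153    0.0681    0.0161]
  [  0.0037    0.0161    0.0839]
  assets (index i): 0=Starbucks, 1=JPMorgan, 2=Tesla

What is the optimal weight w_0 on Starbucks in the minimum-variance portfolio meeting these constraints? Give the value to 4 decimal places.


0.5454

x=Σ⁻¹μ = [3.9307  3.9559  -0.5749]
y=Σ⁻¹𝟙 = [23.1009  18.1194  7.4232]
a=μᵀx=1.363539  b=𝟙ᵀx=7.311718  c=𝟙ᵀy=48.643521  D=ac−b²=12.866122
λ₁=(c·0.191−b)/D = (48.643521·0.191−7.311718)/12.866122 = 0.153830
λ₂=(a−b·0.191)/D = (1.363539−7.311718·0.191)/12.866122 = -0.002565
w* = 0.153830·x + -0.002565·y:
  w_0 = 0.153830·3.9307 + -0.002565·23.1009 = 0.5454  (Starbucks)
  w_1 = 0.153830·3.9559 + -0.002565·18.1194 = 0.5621  (JPMorgan)
  w_2 = 0.153830·-0.5749 + -0.002565·7.4232 = -0.1075  (Tesla)
Σw_i=1.0000  μᵀw=0.1910
σ²=wᵀΣw=λ₁·μ_p+λ₂ = 0.153830·0.191 + -0.002565 = 0.026817 ≈ 0.0268


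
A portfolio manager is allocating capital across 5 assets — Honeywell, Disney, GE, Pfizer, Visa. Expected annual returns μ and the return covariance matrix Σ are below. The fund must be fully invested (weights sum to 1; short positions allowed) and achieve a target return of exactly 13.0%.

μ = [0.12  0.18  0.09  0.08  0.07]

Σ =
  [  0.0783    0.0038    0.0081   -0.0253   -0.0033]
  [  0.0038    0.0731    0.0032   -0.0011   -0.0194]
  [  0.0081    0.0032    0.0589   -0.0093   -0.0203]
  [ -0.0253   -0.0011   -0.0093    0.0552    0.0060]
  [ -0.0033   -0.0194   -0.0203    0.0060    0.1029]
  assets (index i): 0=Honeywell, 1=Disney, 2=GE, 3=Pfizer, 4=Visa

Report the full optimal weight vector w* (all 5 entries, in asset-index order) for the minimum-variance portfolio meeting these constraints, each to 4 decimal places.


0.2018  0.4186  0.1104  0.1663  0.1030

u=Σ⁻¹μ = [2.1109  2.7026  2.0271  2.6488  1.5030]
v=Σ⁻¹𝟙 = [19.8233  16.4089  23.7050  29.7409  16.3899]
a=μᵀu=1.239336  b=𝟙ᵀu=10.992426  c=𝟙ᵀv=106.068083  D=ac−b²=10.620578
λ₁=(c·0.130−b)/D = (106.068083·0.130−10.992426)/10.620578 = 0.263303
λ₂=(a−b·0.130)/D = (1.239336−10.992426·0.130)/10.620578 = -0.017860
w* = 0.263303·u + -0.017860·v:
  w_0 = 0.263303·2.1109 + -0.017860·19.8233 = 0.2018  (Honeywell)
  w_1 = 0.263303·2.7026 + -0.017860·16.4089 = 0.4186  (Disney)
  w_2 = 0.263303·2.0271 + -0.017860·23.7050 = 0.1104  (GE)
  w_3 = 0.263303·2.6488 + -0.017860·29.7409 = 0.1663  (Pfizer)
  w_4 = 0.263303·1.5030 + -0.017860·16.3899 = 0.1030  (Visa)
Σw_i=1.0000  μᵀw=0.1300
σ²=wᵀΣw=λ₁·μ_p+λ₂ = 0.263303·0.130 + -0.017860 = 0.016370 ≈ 0.0164


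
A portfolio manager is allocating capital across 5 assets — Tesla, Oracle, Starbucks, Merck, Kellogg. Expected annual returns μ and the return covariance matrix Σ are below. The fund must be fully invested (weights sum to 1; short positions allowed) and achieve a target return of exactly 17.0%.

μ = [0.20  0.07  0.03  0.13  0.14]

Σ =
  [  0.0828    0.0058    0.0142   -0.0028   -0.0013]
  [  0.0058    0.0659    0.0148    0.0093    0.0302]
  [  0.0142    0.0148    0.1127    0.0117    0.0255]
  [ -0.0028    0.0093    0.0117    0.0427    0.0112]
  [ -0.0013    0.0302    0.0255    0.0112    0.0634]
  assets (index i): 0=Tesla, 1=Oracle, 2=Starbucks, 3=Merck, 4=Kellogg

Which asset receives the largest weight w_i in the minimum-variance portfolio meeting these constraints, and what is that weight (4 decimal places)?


Merck (0.4337)

u=Σ⁻¹μ = [2.7284  -0.4593  -0.8443  2.9512  2.3012]
v=Σ⁻¹𝟙 = [11.9484  7.0183  2.5428  19.8404  8.1471]
a=μᵀu=1.194012  b=𝟙ᵀu=6.677101  c=𝟙ᵀv=49.497100  D=ac−b²=14.516468
λ₁=(c·0.170−b)/D = (49.497100·0.170−6.677101)/14.516468 = 0.119685
λ₂=(a−b·0.170)/D = (1.194012−6.677101·0.170)/14.516468 = 0.004058
w* = 0.119685·u + 0.004058·v:
  w_0 = 0.119685·2.7284 + 0.004058·11.9484 = 0.3750  (Tesla)
  w_1 = 0.119685·-0.4593 + 0.004058·7.0183 = -0.0265  (Oracle)
  w_2 = 0.119685·-0.8443 + 0.004058·2.5428 = -0.0907  (Starbucks)
  w_3 = 0.119685·2.9512 + 0.004058·19.8404 = 0.4337  (Merck)
  w_4 = 0.119685·2.3012 + 0.004058·8.1471 = 0.3085  (Kellogg)
Σw_i=1.0000  μᵀw=0.1700
σ²=wᵀΣw=λ₁·μ_p+λ₂ = 0.119685·0.170 + 0.004058 = 0.024404 ≈ 0.0244


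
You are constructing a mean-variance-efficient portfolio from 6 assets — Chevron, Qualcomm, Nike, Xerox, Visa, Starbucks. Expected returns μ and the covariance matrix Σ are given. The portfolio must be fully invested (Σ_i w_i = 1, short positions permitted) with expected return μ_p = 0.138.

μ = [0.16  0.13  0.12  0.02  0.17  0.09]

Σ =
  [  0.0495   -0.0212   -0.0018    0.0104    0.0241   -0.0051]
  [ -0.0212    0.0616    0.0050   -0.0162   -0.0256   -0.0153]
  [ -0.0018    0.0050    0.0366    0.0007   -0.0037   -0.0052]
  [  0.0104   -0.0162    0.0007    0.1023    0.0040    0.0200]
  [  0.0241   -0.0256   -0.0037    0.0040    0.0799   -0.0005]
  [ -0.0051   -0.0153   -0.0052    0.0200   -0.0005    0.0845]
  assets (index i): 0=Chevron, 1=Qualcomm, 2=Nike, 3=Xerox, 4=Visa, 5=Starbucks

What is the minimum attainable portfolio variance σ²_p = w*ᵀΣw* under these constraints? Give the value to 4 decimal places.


0.0078

p=Σ⁻¹μ = [4.5558  5.0621  3.4262  -0.0783  2.5536  2.5011]
q=Σ⁻¹𝟙 = [29.9399  38.4546  28.0100  7.9546  16.8333  20.5447]
a=μᵀp=2.455784  b=𝟙ᵀp=18.020454  c=𝟙ᵀq=141.737086  D=ac−b²=23.338830
λ₁=(c·0.138−b)/D = (141.737086·0.138−18.020454)/23.338830 = 0.065953
λ₂=(a−b·0.138)/D = (2.455784−18.020454·0.138)/23.338830 = -0.001330
w* = 0.065953·p + -0.001330·q:
  w_0 = 0.065953·4.5558 + -0.001330·29.9399 = 0.2606  (Chevron)
  w_1 = 0.065953·5.0621 + -0.001330·38.4546 = 0.2827  (Qualcomm)
  w_2 = 0.065953·3.4262 + -0.001330·28.0100 = 0.1887  (Nike)
  w_3 = 0.065953·-0.0783 + -0.001330·7.9546 = -0.0157  (Xerox)
  w_4 = 0.065953·2.5536 + -0.001330·16.8333 = 0.1460  (Visa)
  w_5 = 0.065953·2.5011 + -0.001330·20.5447 = 0.1376  (Starbucks)
Σw_i=1.0000  μᵀw=0.1380
σ²=wᵀΣw=λ₁·μ_p+λ₂ = 0.065953·0.138 + -0.001330 = 0.007772 ≈ 0.0078


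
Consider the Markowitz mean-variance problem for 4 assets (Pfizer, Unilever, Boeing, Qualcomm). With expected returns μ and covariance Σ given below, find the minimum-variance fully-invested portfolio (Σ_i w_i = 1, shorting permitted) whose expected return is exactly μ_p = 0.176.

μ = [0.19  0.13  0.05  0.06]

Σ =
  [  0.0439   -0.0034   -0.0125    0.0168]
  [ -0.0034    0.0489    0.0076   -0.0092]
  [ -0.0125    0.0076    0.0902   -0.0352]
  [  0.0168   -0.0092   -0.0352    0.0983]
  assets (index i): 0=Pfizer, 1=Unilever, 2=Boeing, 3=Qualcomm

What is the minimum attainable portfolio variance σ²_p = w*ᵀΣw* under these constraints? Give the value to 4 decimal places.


0.0253

u=Σ⁻¹μ = [4.6922  2.8983  1.1525  0.4924]
v=Σ⁻¹𝟙 = [24.0802  22.0414  18.2914  14.6703]
a=μᵀu=1.355465  b=𝟙ᵀu=9.235414  c=𝟙ᵀv=79.083313  D=ac−b²=21.901794
λ₁=(c·0.176−b)/D = (79.083313·0.176−9.235414)/21.901794 = 0.213829
λ₂=(a−b·0.176)/D = (1.355465−9.235414·0.176)/21.901794 = -0.012326
w* = 0.213829·u + -0.012326·v:
  w_0 = 0.213829·4.6922 + -0.012326·24.0802 = 0.7065  (Pfizer)
  w_1 = 0.213829·2.8983 + -0.012326·22.0414 = 0.3480  (Unilever)
  w_2 = 0.213829·1.1525 + -0.012326·18.2914 = 0.0210  (Boeing)
  w_3 = 0.213829·0.4924 + -0.012326·14.6703 = -0.0755  (Qualcomm)
Σw_i=1.0000  μᵀw=0.1760
σ²=wᵀΣw=λ₁·μ_p+λ₂ = 0.213829·0.176 + -0.012326 = 0.025308 ≈ 0.0253


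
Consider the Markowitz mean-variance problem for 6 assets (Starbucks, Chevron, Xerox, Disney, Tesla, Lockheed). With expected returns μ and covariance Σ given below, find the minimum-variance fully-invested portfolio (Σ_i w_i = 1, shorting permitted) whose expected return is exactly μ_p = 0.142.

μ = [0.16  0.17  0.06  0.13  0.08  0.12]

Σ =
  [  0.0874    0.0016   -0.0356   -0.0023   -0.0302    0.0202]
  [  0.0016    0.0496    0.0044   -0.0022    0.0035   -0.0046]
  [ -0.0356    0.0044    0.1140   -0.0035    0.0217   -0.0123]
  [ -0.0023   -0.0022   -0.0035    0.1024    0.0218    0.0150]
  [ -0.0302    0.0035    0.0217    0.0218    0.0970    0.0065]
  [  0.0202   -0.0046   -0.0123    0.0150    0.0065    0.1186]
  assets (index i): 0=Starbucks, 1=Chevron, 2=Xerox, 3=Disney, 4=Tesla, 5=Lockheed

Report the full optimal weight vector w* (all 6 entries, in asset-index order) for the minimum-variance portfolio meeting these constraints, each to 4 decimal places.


x=Σ⁻¹μ = [2.4067  3.3001  1.0817  1.1423  0.9129  0.6476]
y=Σ⁻¹𝟙 = [18.8265  18.5609  12.8010  7.9628  10.4663  5.6919]
a=μᵀx=1.310221  b=𝟙ᵀx=9.491168  c=𝟙ᵀy=74.309545  D=ac−b²=7.279664
λ₁=(c·0.142−b)/D = (74.309545·0.142−9.491168)/7.279664 = 0.145719
λ₂=(a−b·0.142)/D = (1.310221−9.491168·0.142)/7.279664 = -0.005155
w* = 0.145719·x + -0.005155·y:
  w_0 = 0.145719·2.4067 + -0.005155·18.8265 = 0.2537  (Starbucks)
  w_1 = 0.145719·3.3001 + -0.005155·18.5609 = 0.3852  (Chevron)
  w_2 = 0.145719·1.0817 + -0.005155·12.8010 = 0.0916  (Xerox)
  w_3 = 0.145719·1.1423 + -0.005155·7.9628 = 0.1254  (Disney)
  w_4 = 0.145719·0.9129 + -0.005155·10.4663 = 0.0791  (Tesla)
  w_5 = 0.145719·0.6476 + -0.005155·5.6919 = 0.0650  (Lockheed)
Σw_i=1.0000  μᵀw=0.1420
σ²=wᵀΣw=λ₁·μ_p+λ₂ = 0.145719·0.142 + -0.005155 = 0.015537 ≈ 0.0155

0.2537  0.3852  0.0916  0.1254  0.0791  0.0650


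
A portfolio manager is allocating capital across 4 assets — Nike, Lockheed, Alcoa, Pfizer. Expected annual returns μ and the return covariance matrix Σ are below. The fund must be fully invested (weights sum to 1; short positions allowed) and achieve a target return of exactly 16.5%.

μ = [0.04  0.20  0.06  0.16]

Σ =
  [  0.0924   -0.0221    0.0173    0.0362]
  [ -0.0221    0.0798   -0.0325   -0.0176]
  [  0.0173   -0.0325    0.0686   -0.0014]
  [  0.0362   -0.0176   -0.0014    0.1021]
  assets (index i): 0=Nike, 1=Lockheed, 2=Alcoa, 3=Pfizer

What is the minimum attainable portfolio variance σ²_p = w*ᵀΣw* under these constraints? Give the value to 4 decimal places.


0.0210

p=Σ⁻¹μ = [-0.0254  4.2052  2.9211  2.3410]
q=Σ⁻¹𝟙 = [7.8571  28.0395  26.1288  12.2003]
a=μᵀp=1.389860  b=𝟙ᵀp=9.441962  c=𝟙ᵀq=74.225705  D=ac−b²=14.012696
λ₁=(c·0.165−b)/D = (74.225705·0.165−9.441962)/14.012696 = 0.200196
λ₂=(a−b·0.165)/D = (1.389860−9.441962·0.165)/14.012696 = -0.011994
w* = 0.200196·p + -0.011994·q:
  w_0 = 0.200196·-0.0254 + -0.011994·7.8571 = -0.0993  (Nike)
  w_1 = 0.200196·4.2052 + -0.011994·28.0395 = 0.5056  (Lockheed)
  w_2 = 0.200196·2.9211 + -0.011994·26.1288 = 0.2714  (Alcoa)
  w_3 = 0.200196·2.3410 + -0.011994·12.2003 = 0.3223  (Pfizer)
Σw_i=1.0000  μᵀw=0.1650
σ²=wᵀΣw=λ₁·μ_p+λ₂ = 0.200196·0.165 + -0.011994 = 0.021039 ≈ 0.0210


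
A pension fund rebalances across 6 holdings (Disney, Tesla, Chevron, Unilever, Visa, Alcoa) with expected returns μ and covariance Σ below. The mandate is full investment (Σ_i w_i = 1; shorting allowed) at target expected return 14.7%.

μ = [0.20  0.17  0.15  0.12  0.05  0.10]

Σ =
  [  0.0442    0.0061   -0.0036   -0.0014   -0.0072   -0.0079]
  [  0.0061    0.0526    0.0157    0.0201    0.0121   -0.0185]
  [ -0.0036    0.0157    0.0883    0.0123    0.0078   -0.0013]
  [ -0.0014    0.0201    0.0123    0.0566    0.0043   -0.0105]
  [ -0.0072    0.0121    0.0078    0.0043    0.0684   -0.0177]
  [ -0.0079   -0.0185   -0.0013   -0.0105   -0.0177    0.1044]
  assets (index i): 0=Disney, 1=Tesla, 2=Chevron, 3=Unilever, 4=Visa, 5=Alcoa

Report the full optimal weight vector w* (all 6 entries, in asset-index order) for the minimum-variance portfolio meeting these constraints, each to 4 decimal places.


p=Σ⁻¹μ = [4.9335  2.1842  1.2305  1.4966  1.1683  2.0821]
q=Σ⁻¹𝟙 = [28.6927  9.7818  7.2282  15.2967  18.8618  18.3094]
a=μᵀp=1.988819  b=𝟙ᵀp=13.095312  c=𝟙ᵀq=98.170612  D=ac−b²=23.756385
λ₁=(c·0.147−b)/D = (98.170612·0.147−13.095312)/23.756385 = 0.056228
λ₂=(a−b·0.147)/D = (1.988819−13.095312·0.147)/23.756385 = 0.002686
w* = 0.056228·p + 0.002686·q:
  w_0 = 0.056228·4.9335 + 0.002686·28.6927 = 0.3545  (Disney)
  w_1 = 0.056228·2.1842 + 0.002686·9.7818 = 0.1491  (Tesla)
  w_2 = 0.056228·1.2305 + 0.002686·7.2282 = 0.0886  (Chevron)
  w_3 = 0.056228·1.4966 + 0.002686·15.2967 = 0.1252  (Unilever)
  w_4 = 0.056228·1.1683 + 0.002686·18.8618 = 0.1164  (Visa)
  w_5 = 0.056228·2.0821 + 0.002686·18.3094 = 0.1663  (Alcoa)
Σw_i=1.0000  μᵀw=0.1470
σ²=wᵀΣw=λ₁·μ_p+λ₂ = 0.056228·0.147 + 0.002686 = 0.010951 ≈ 0.0110

0.3545  0.1491  0.0886  0.1252  0.1164  0.1663
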